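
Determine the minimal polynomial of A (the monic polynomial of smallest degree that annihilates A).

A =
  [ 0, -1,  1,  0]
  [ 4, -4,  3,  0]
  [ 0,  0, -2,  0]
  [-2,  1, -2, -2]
x^3 + 6*x^2 + 12*x + 8

The characteristic polynomial is χ_A(x) = (x + 2)^4, so the eigenvalues are known. The minimal polynomial is
  m_A(x) = Π_λ (x − λ)^{k_λ}
where k_λ is the size of the *largest* Jordan block for λ (equivalently, the smallest k with (A − λI)^k v = 0 for every generalised eigenvector v of λ).

  λ = -2: largest Jordan block has size 3, contributing (x + 2)^3

So m_A(x) = (x + 2)^3 = x^3 + 6*x^2 + 12*x + 8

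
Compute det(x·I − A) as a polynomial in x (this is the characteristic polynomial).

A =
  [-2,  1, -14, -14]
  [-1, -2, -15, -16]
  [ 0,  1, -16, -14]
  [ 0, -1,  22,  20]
x^4 - 24*x^2 - 64*x - 48

Expanding det(x·I − A) (e.g. by cofactor expansion or by noting that A is similar to its Jordan form J, which has the same characteristic polynomial as A) gives
  χ_A(x) = x^4 - 24*x^2 - 64*x - 48
which factors as (x - 6)*(x + 2)^3. The eigenvalues (with algebraic multiplicities) are λ = -2 with multiplicity 3, λ = 6 with multiplicity 1.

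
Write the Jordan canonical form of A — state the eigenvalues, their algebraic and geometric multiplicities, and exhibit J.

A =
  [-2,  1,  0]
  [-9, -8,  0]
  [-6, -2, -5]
J_2(-5) ⊕ J_1(-5)

The characteristic polynomial is
  det(x·I − A) = x^3 + 15*x^2 + 75*x + 125 = (x + 5)^3

Eigenvalues and multiplicities (the geometric multiplicity of λ is n − rank(A − λI), which equals the number of Jordan blocks for λ):
  λ = -5: algebraic multiplicity = 3, geometric multiplicity = 2

Determining the block sizes for each eigenvalue:
  λ = -5: 2 blocks summing to 3 forces exactly one block of size 2 and the rest size 1 → block sizes [2, 1]

Assembling the blocks gives a Jordan form
J =
  [-5,  1,  0]
  [ 0, -5,  0]
  [ 0,  0, -5]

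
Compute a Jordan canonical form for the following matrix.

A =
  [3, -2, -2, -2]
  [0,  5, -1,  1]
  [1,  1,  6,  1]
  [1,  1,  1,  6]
J_3(5) ⊕ J_1(5)

The characteristic polynomial is
  det(x·I − A) = x^4 - 20*x^3 + 150*x^2 - 500*x + 625 = (x - 5)^4

Eigenvalues and multiplicities (the geometric multiplicity of λ is n − rank(A − λI), which equals the number of Jordan blocks for λ):
  λ = 5: algebraic multiplicity = 4, geometric multiplicity = 2

Determining the block sizes for each eigenvalue:
  λ = 5: with am = 4 and gm = 2, the partition is not yet determined (e.g. several partitions of 4 into 2 parts exist). Let N = A − (5)·I. Computing rank(N^1) = 2, rank(N^2) = 1, rank(N^3) = 0; the number of blocks of size ≥ j is rank(N^{j−1}) − rank(N^j), giving [2, 1, 1]. So we have 1 block(s) of size 3, 1 block(s) of size 1 → block sizes [3, 1]

Assembling the blocks gives a Jordan form
J =
  [5, 1, 0, 0]
  [0, 5, 1, 0]
  [0, 0, 5, 0]
  [0, 0, 0, 5]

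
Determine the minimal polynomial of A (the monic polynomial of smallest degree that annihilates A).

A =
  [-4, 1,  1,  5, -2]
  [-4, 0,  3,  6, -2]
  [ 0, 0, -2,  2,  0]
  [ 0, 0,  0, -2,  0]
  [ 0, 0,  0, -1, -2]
x^3 + 6*x^2 + 12*x + 8

The characteristic polynomial is χ_A(x) = (x + 2)^5, so the eigenvalues are known. The minimal polynomial is
  m_A(x) = Π_λ (x − λ)^{k_λ}
where k_λ is the size of the *largest* Jordan block for λ (equivalently, the smallest k with (A − λI)^k v = 0 for every generalised eigenvector v of λ).

  λ = -2: largest Jordan block has size 3, contributing (x + 2)^3

So m_A(x) = (x + 2)^3 = x^3 + 6*x^2 + 12*x + 8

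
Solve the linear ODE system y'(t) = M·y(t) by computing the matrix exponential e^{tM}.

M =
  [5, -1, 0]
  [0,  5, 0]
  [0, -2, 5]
e^{tM} =
  [exp(5*t), -t*exp(5*t), 0]
  [0, exp(5*t), 0]
  [0, -2*t*exp(5*t), exp(5*t)]

Strategy: write M = P · J · P⁻¹ where J is a Jordan canonical form, so e^{tM} = P · e^{tJ} · P⁻¹, and e^{tJ} can be computed block-by-block.

M has Jordan form
J =
  [5, 1, 0]
  [0, 5, 0]
  [0, 0, 5]
(up to reordering of blocks).

Per-block formulas:
  For a 1×1 block at λ = 5: exp(t · [5]) = [e^(5t)].
  For a 2×2 Jordan block J_2(5): exp(t · J_2(5)) = e^(5t)·(I + t·N), where N is the 2×2 nilpotent shift.

After assembling e^{tJ} and conjugating by P, we get:

e^{tM} =
  [exp(5*t), -t*exp(5*t), 0]
  [0, exp(5*t), 0]
  [0, -2*t*exp(5*t), exp(5*t)]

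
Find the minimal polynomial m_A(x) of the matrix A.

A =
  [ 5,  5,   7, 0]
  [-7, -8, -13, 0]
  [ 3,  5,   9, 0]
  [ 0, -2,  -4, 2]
x^3 - 6*x^2 + 12*x - 8

The characteristic polynomial is χ_A(x) = (x - 2)^4, so the eigenvalues are known. The minimal polynomial is
  m_A(x) = Π_λ (x − λ)^{k_λ}
where k_λ is the size of the *largest* Jordan block for λ (equivalently, the smallest k with (A − λI)^k v = 0 for every generalised eigenvector v of λ).

  λ = 2: largest Jordan block has size 3, contributing (x − 2)^3

So m_A(x) = (x - 2)^3 = x^3 - 6*x^2 + 12*x - 8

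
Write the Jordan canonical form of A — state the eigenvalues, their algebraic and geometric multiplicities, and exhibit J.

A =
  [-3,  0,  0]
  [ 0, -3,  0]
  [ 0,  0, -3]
J_1(-3) ⊕ J_1(-3) ⊕ J_1(-3)

The characteristic polynomial is
  det(x·I − A) = x^3 + 9*x^2 + 27*x + 27 = (x + 3)^3

Eigenvalues and multiplicities (the geometric multiplicity of λ is n − rank(A − λI), which equals the number of Jordan blocks for λ):
  λ = -3: algebraic multiplicity = 3, geometric multiplicity = 3

Determining the block sizes for each eigenvalue:
  λ = -3: gm = am = 3, so every block has size 1 → block sizes [1, 1, 1]

Assembling the blocks gives a Jordan form
J =
  [-3,  0,  0]
  [ 0, -3,  0]
  [ 0,  0, -3]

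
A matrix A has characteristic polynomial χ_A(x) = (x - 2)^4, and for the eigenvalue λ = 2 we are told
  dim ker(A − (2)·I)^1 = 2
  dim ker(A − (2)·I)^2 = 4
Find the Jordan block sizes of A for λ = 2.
Block sizes for λ = 2: [2, 2]

From the dimensions of kernels of powers, the number of Jordan blocks of size at least j is d_j − d_{j−1} where d_j = dim ker(N^j) (with d_0 = 0). Computing the differences gives [2, 2].
The number of blocks of size exactly k is (#blocks of size ≥ k) − (#blocks of size ≥ k + 1), so the partition is: 2 block(s) of size 2.
In nonincreasing order the block sizes are [2, 2].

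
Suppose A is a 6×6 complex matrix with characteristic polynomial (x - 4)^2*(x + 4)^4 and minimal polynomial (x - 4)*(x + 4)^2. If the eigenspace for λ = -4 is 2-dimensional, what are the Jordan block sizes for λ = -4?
Block sizes for λ = -4: [2, 2]

Step 1 — from the characteristic polynomial, algebraic multiplicity of λ = -4 is 4. From dim ker(A − (-4)·I) = 2, there are exactly 2 Jordan blocks for λ = -4.
Step 2 — from the minimal polynomial, the factor (x + 4)^2 tells us the largest block for λ = -4 has size 2.
Step 3 — with total size 4, 2 blocks, and largest block 2, the block sizes (in nonincreasing order) are [2, 2].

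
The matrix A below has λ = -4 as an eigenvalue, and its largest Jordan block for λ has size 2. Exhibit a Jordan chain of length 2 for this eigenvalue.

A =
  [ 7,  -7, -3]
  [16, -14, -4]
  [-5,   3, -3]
A Jordan chain for λ = -4 of length 2:
v_1 = (1, 2, -1)ᵀ
v_2 = (2, 3, 0)ᵀ

Let N = A − (-4)·I. We want v_2 with N^2 v_2 = 0 but N^1 v_2 ≠ 0; then v_{j-1} := N · v_j for j = 2, …, 2.

Pick v_2 = (2, 3, 0)ᵀ.
Then v_1 = N · v_2 = (1, 2, -1)ᵀ.

Sanity check: (A − (-4)·I) v_1 = (0, 0, 0)ᵀ = 0. ✓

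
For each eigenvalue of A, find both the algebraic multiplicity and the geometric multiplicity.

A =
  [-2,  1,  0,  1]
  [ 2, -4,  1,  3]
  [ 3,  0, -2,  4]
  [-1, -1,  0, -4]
λ = -3: alg = 4, geom = 2

Step 1 — factor the characteristic polynomial to read off the algebraic multiplicities:
  χ_A(x) = (x + 3)^4

Step 2 — compute geometric multiplicities via the rank-nullity identity g(λ) = n − rank(A − λI):
  rank(A − (-3)·I) = 2, so dim ker(A − (-3)·I) = n − 2 = 2

Summary:
  λ = -3: algebraic multiplicity = 4, geometric multiplicity = 2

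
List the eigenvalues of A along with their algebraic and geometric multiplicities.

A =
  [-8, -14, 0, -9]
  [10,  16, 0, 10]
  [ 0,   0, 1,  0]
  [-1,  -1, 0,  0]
λ = 1: alg = 3, geom = 2; λ = 6: alg = 1, geom = 1

Step 1 — factor the characteristic polynomial to read off the algebraic multiplicities:
  χ_A(x) = (x - 6)*(x - 1)^3

Step 2 — compute geometric multiplicities via the rank-nullity identity g(λ) = n − rank(A − λI):
  rank(A − (1)·I) = 2, so dim ker(A − (1)·I) = n − 2 = 2
  rank(A − (6)·I) = 3, so dim ker(A − (6)·I) = n − 3 = 1

Summary:
  λ = 1: algebraic multiplicity = 3, geometric multiplicity = 2
  λ = 6: algebraic multiplicity = 1, geometric multiplicity = 1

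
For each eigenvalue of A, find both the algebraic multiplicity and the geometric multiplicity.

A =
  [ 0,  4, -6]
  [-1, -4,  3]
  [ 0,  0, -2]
λ = -2: alg = 3, geom = 2

Step 1 — factor the characteristic polynomial to read off the algebraic multiplicities:
  χ_A(x) = (x + 2)^3

Step 2 — compute geometric multiplicities via the rank-nullity identity g(λ) = n − rank(A − λI):
  rank(A − (-2)·I) = 1, so dim ker(A − (-2)·I) = n − 1 = 2

Summary:
  λ = -2: algebraic multiplicity = 3, geometric multiplicity = 2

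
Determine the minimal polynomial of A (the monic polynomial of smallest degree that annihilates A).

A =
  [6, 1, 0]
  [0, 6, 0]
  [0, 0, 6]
x^2 - 12*x + 36

The characteristic polynomial is χ_A(x) = (x - 6)^3, so the eigenvalues are known. The minimal polynomial is
  m_A(x) = Π_λ (x − λ)^{k_λ}
where k_λ is the size of the *largest* Jordan block for λ (equivalently, the smallest k with (A − λI)^k v = 0 for every generalised eigenvector v of λ).

  λ = 6: largest Jordan block has size 2, contributing (x − 6)^2

So m_A(x) = (x - 6)^2 = x^2 - 12*x + 36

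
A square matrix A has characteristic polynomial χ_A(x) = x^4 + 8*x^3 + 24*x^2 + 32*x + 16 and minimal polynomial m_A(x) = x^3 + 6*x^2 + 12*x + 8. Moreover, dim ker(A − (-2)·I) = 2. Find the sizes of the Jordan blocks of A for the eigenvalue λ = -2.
Block sizes for λ = -2: [3, 1]

Step 1 — from the characteristic polynomial, algebraic multiplicity of λ = -2 is 4. From dim ker(A − (-2)·I) = 2, there are exactly 2 Jordan blocks for λ = -2.
Step 2 — from the minimal polynomial, the factor (x + 2)^3 tells us the largest block for λ = -2 has size 3.
Step 3 — with total size 4, 2 blocks, and largest block 3, the block sizes (in nonincreasing order) are [3, 1].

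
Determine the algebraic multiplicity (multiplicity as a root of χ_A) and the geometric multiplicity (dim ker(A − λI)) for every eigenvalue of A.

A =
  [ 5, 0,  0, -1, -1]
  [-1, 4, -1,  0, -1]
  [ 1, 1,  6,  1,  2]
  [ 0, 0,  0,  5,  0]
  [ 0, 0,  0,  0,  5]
λ = 5: alg = 5, geom = 3

Step 1 — factor the characteristic polynomial to read off the algebraic multiplicities:
  χ_A(x) = (x - 5)^5

Step 2 — compute geometric multiplicities via the rank-nullity identity g(λ) = n − rank(A − λI):
  rank(A − (5)·I) = 2, so dim ker(A − (5)·I) = n − 2 = 3

Summary:
  λ = 5: algebraic multiplicity = 5, geometric multiplicity = 3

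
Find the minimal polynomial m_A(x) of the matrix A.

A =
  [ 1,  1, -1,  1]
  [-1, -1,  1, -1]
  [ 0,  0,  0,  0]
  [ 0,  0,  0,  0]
x^2

The characteristic polynomial is χ_A(x) = x^4, so the eigenvalues are known. The minimal polynomial is
  m_A(x) = Π_λ (x − λ)^{k_λ}
where k_λ is the size of the *largest* Jordan block for λ (equivalently, the smallest k with (A − λI)^k v = 0 for every generalised eigenvector v of λ).

  λ = 0: largest Jordan block has size 2, contributing (x − 0)^2

So m_A(x) = x^2 = x^2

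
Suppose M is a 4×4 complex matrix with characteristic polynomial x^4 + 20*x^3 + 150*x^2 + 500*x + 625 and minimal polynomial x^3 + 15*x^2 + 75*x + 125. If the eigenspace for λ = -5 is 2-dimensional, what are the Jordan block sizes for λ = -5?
Block sizes for λ = -5: [3, 1]

Step 1 — from the characteristic polynomial, algebraic multiplicity of λ = -5 is 4. From dim ker(M − (-5)·I) = 2, there are exactly 2 Jordan blocks for λ = -5.
Step 2 — from the minimal polynomial, the factor (x + 5)^3 tells us the largest block for λ = -5 has size 3.
Step 3 — with total size 4, 2 blocks, and largest block 3, the block sizes (in nonincreasing order) are [3, 1].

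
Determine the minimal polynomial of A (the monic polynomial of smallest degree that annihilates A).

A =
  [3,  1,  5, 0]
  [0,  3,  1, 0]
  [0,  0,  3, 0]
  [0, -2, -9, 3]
x^3 - 9*x^2 + 27*x - 27

The characteristic polynomial is χ_A(x) = (x - 3)^4, so the eigenvalues are known. The minimal polynomial is
  m_A(x) = Π_λ (x − λ)^{k_λ}
where k_λ is the size of the *largest* Jordan block for λ (equivalently, the smallest k with (A − λI)^k v = 0 for every generalised eigenvector v of λ).

  λ = 3: largest Jordan block has size 3, contributing (x − 3)^3

So m_A(x) = (x - 3)^3 = x^3 - 9*x^2 + 27*x - 27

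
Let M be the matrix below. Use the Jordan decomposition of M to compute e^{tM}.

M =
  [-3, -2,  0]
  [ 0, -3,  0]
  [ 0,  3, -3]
e^{tM} =
  [exp(-3*t), -2*t*exp(-3*t), 0]
  [0, exp(-3*t), 0]
  [0, 3*t*exp(-3*t), exp(-3*t)]

Strategy: write M = P · J · P⁻¹ where J is a Jordan canonical form, so e^{tM} = P · e^{tJ} · P⁻¹, and e^{tJ} can be computed block-by-block.

M has Jordan form
J =
  [-3,  1,  0]
  [ 0, -3,  0]
  [ 0,  0, -3]
(up to reordering of blocks).

Per-block formulas:
  For a 2×2 Jordan block J_2(-3): exp(t · J_2(-3)) = e^(-3t)·(I + t·N), where N is the 2×2 nilpotent shift.
  For a 1×1 block at λ = -3: exp(t · [-3]) = [e^(-3t)].

After assembling e^{tJ} and conjugating by P, we get:

e^{tM} =
  [exp(-3*t), -2*t*exp(-3*t), 0]
  [0, exp(-3*t), 0]
  [0, 3*t*exp(-3*t), exp(-3*t)]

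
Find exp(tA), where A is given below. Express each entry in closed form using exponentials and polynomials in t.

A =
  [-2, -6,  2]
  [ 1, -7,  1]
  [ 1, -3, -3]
e^{tA} =
  [2*t*exp(-4*t) + exp(-4*t), -6*t*exp(-4*t), 2*t*exp(-4*t)]
  [t*exp(-4*t), -3*t*exp(-4*t) + exp(-4*t), t*exp(-4*t)]
  [t*exp(-4*t), -3*t*exp(-4*t), t*exp(-4*t) + exp(-4*t)]

Strategy: write A = P · J · P⁻¹ where J is a Jordan canonical form, so e^{tA} = P · e^{tJ} · P⁻¹, and e^{tJ} can be computed block-by-block.

A has Jordan form
J =
  [-4,  1,  0]
  [ 0, -4,  0]
  [ 0,  0, -4]
(up to reordering of blocks).

Per-block formulas:
  For a 2×2 Jordan block J_2(-4): exp(t · J_2(-4)) = e^(-4t)·(I + t·N), where N is the 2×2 nilpotent shift.
  For a 1×1 block at λ = -4: exp(t · [-4]) = [e^(-4t)].

After assembling e^{tJ} and conjugating by P, we get:

e^{tA} =
  [2*t*exp(-4*t) + exp(-4*t), -6*t*exp(-4*t), 2*t*exp(-4*t)]
  [t*exp(-4*t), -3*t*exp(-4*t) + exp(-4*t), t*exp(-4*t)]
  [t*exp(-4*t), -3*t*exp(-4*t), t*exp(-4*t) + exp(-4*t)]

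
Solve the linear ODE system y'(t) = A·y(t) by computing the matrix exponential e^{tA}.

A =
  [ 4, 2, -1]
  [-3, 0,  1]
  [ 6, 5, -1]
e^{tA} =
  [-3*t^2*exp(t)/2 + 3*t*exp(t) + exp(t), -t^2*exp(t)/2 + 2*t*exp(t), t^2*exp(t)/2 - t*exp(t)]
  [-3*t*exp(t), -t*exp(t) + exp(t), t*exp(t)]
  [-9*t^2*exp(t)/2 + 6*t*exp(t), -3*t^2*exp(t)/2 + 5*t*exp(t), 3*t^2*exp(t)/2 - 2*t*exp(t) + exp(t)]

Strategy: write A = P · J · P⁻¹ where J is a Jordan canonical form, so e^{tA} = P · e^{tJ} · P⁻¹, and e^{tJ} can be computed block-by-block.

A has Jordan form
J =
  [1, 1, 0]
  [0, 1, 1]
  [0, 0, 1]
(up to reordering of blocks).

Per-block formulas:
  For a 3×3 Jordan block J_3(1): exp(t · J_3(1)) = e^(1t)·(I + t·N + (t^2/2)·N^2), where N is the 3×3 nilpotent shift.

After assembling e^{tJ} and conjugating by P, we get:

e^{tA} =
  [-3*t^2*exp(t)/2 + 3*t*exp(t) + exp(t), -t^2*exp(t)/2 + 2*t*exp(t), t^2*exp(t)/2 - t*exp(t)]
  [-3*t*exp(t), -t*exp(t) + exp(t), t*exp(t)]
  [-9*t^2*exp(t)/2 + 6*t*exp(t), -3*t^2*exp(t)/2 + 5*t*exp(t), 3*t^2*exp(t)/2 - 2*t*exp(t) + exp(t)]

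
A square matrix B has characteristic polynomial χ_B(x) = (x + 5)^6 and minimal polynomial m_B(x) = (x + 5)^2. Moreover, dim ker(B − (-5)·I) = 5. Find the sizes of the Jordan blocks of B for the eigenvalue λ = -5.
Block sizes for λ = -5: [2, 1, 1, 1, 1]

Step 1 — from the characteristic polynomial, algebraic multiplicity of λ = -5 is 6. From dim ker(B − (-5)·I) = 5, there are exactly 5 Jordan blocks for λ = -5.
Step 2 — from the minimal polynomial, the factor (x + 5)^2 tells us the largest block for λ = -5 has size 2.
Step 3 — with total size 6, 5 blocks, and largest block 2, the block sizes (in nonincreasing order) are [2, 1, 1, 1, 1].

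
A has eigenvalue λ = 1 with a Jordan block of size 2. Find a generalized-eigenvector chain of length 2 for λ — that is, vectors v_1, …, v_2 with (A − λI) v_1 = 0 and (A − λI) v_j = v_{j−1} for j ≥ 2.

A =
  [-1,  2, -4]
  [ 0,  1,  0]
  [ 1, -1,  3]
A Jordan chain for λ = 1 of length 2:
v_1 = (-2, 0, 1)ᵀ
v_2 = (1, 0, 0)ᵀ

Let N = A − (1)·I. We want v_2 with N^2 v_2 = 0 but N^1 v_2 ≠ 0; then v_{j-1} := N · v_j for j = 2, …, 2.

Pick v_2 = (1, 0, 0)ᵀ.
Then v_1 = N · v_2 = (-2, 0, 1)ᵀ.

Sanity check: (A − (1)·I) v_1 = (0, 0, 0)ᵀ = 0. ✓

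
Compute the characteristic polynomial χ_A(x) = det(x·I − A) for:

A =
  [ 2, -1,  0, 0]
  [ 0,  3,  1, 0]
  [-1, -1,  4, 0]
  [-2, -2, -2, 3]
x^4 - 12*x^3 + 54*x^2 - 108*x + 81

Expanding det(x·I − A) (e.g. by cofactor expansion or by noting that A is similar to its Jordan form J, which has the same characteristic polynomial as A) gives
  χ_A(x) = x^4 - 12*x^3 + 54*x^2 - 108*x + 81
which factors as (x - 3)^4. The eigenvalues (with algebraic multiplicities) are λ = 3 with multiplicity 4.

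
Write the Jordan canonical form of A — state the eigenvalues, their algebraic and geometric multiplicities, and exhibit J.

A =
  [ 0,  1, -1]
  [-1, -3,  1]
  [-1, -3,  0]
J_3(-1)

The characteristic polynomial is
  det(x·I − A) = x^3 + 3*x^2 + 3*x + 1 = (x + 1)^3

Eigenvalues and multiplicities (the geometric multiplicity of λ is n − rank(A − λI), which equals the number of Jordan blocks for λ):
  λ = -1: algebraic multiplicity = 3, geometric multiplicity = 1

Determining the block sizes for each eigenvalue:
  λ = -1: one block (gm = 1), so the single block has size am = 3 → block sizes [3]

Assembling the blocks gives a Jordan form
J =
  [-1,  1,  0]
  [ 0, -1,  1]
  [ 0,  0, -1]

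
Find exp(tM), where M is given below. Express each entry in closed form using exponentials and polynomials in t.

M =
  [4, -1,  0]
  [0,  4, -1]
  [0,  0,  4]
e^{tM} =
  [exp(4*t), -t*exp(4*t), t^2*exp(4*t)/2]
  [0, exp(4*t), -t*exp(4*t)]
  [0, 0, exp(4*t)]

Strategy: write M = P · J · P⁻¹ where J is a Jordan canonical form, so e^{tM} = P · e^{tJ} · P⁻¹, and e^{tJ} can be computed block-by-block.

M has Jordan form
J =
  [4, 1, 0]
  [0, 4, 1]
  [0, 0, 4]
(up to reordering of blocks).

Per-block formulas:
  For a 3×3 Jordan block J_3(4): exp(t · J_3(4)) = e^(4t)·(I + t·N + (t^2/2)·N^2), where N is the 3×3 nilpotent shift.

After assembling e^{tJ} and conjugating by P, we get:

e^{tM} =
  [exp(4*t), -t*exp(4*t), t^2*exp(4*t)/2]
  [0, exp(4*t), -t*exp(4*t)]
  [0, 0, exp(4*t)]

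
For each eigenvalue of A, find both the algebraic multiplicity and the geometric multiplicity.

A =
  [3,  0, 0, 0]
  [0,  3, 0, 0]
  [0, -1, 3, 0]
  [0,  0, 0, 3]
λ = 3: alg = 4, geom = 3

Step 1 — factor the characteristic polynomial to read off the algebraic multiplicities:
  χ_A(x) = (x - 3)^4

Step 2 — compute geometric multiplicities via the rank-nullity identity g(λ) = n − rank(A − λI):
  rank(A − (3)·I) = 1, so dim ker(A − (3)·I) = n − 1 = 3

Summary:
  λ = 3: algebraic multiplicity = 4, geometric multiplicity = 3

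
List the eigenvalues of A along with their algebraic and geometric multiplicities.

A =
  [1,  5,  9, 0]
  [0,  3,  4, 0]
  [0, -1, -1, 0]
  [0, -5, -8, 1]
λ = 1: alg = 4, geom = 2

Step 1 — factor the characteristic polynomial to read off the algebraic multiplicities:
  χ_A(x) = (x - 1)^4

Step 2 — compute geometric multiplicities via the rank-nullity identity g(λ) = n − rank(A − λI):
  rank(A − (1)·I) = 2, so dim ker(A − (1)·I) = n − 2 = 2

Summary:
  λ = 1: algebraic multiplicity = 4, geometric multiplicity = 2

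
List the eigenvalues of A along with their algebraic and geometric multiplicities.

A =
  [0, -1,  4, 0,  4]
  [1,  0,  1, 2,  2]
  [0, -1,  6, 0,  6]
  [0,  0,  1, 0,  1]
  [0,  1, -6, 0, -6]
λ = 0: alg = 5, geom = 2

Step 1 — factor the characteristic polynomial to read off the algebraic multiplicities:
  χ_A(x) = x^5

Step 2 — compute geometric multiplicities via the rank-nullity identity g(λ) = n − rank(A − λI):
  rank(A − (0)·I) = 3, so dim ker(A − (0)·I) = n − 3 = 2

Summary:
  λ = 0: algebraic multiplicity = 5, geometric multiplicity = 2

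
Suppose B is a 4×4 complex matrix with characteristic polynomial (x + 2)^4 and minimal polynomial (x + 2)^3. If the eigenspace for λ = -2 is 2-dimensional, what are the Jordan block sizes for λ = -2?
Block sizes for λ = -2: [3, 1]

Step 1 — from the characteristic polynomial, algebraic multiplicity of λ = -2 is 4. From dim ker(B − (-2)·I) = 2, there are exactly 2 Jordan blocks for λ = -2.
Step 2 — from the minimal polynomial, the factor (x + 2)^3 tells us the largest block for λ = -2 has size 3.
Step 3 — with total size 4, 2 blocks, and largest block 3, the block sizes (in nonincreasing order) are [3, 1].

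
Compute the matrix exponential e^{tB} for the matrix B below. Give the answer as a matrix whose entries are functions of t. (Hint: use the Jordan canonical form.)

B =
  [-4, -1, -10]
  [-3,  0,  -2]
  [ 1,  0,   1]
e^{tB} =
  [t^2*exp(-t) - 3*t*exp(-t) + exp(-t), t^2*exp(-t) - t*exp(-t), 6*t^2*exp(-t) - 10*t*exp(-t)]
  [2*t^2*exp(-t) - 3*t*exp(-t), 2*t^2*exp(-t) + t*exp(-t) + exp(-t), 12*t^2*exp(-t) - 2*t*exp(-t)]
  [-t^2*exp(-t)/2 + t*exp(-t), -t^2*exp(-t)/2, -3*t^2*exp(-t) + 2*t*exp(-t) + exp(-t)]

Strategy: write B = P · J · P⁻¹ where J is a Jordan canonical form, so e^{tB} = P · e^{tJ} · P⁻¹, and e^{tJ} can be computed block-by-block.

B has Jordan form
J =
  [-1,  1,  0]
  [ 0, -1,  1]
  [ 0,  0, -1]
(up to reordering of blocks).

Per-block formulas:
  For a 3×3 Jordan block J_3(-1): exp(t · J_3(-1)) = e^(-1t)·(I + t·N + (t^2/2)·N^2), where N is the 3×3 nilpotent shift.

After assembling e^{tJ} and conjugating by P, we get:

e^{tB} =
  [t^2*exp(-t) - 3*t*exp(-t) + exp(-t), t^2*exp(-t) - t*exp(-t), 6*t^2*exp(-t) - 10*t*exp(-t)]
  [2*t^2*exp(-t) - 3*t*exp(-t), 2*t^2*exp(-t) + t*exp(-t) + exp(-t), 12*t^2*exp(-t) - 2*t*exp(-t)]
  [-t^2*exp(-t)/2 + t*exp(-t), -t^2*exp(-t)/2, -3*t^2*exp(-t) + 2*t*exp(-t) + exp(-t)]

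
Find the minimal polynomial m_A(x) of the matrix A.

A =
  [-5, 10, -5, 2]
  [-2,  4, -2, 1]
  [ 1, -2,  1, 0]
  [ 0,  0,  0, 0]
x^2

The characteristic polynomial is χ_A(x) = x^4, so the eigenvalues are known. The minimal polynomial is
  m_A(x) = Π_λ (x − λ)^{k_λ}
where k_λ is the size of the *largest* Jordan block for λ (equivalently, the smallest k with (A − λI)^k v = 0 for every generalised eigenvector v of λ).

  λ = 0: largest Jordan block has size 2, contributing (x − 0)^2

So m_A(x) = x^2 = x^2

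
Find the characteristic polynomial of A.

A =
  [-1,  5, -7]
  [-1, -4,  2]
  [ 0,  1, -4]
x^3 + 9*x^2 + 27*x + 27

Expanding det(x·I − A) (e.g. by cofactor expansion or by noting that A is similar to its Jordan form J, which has the same characteristic polynomial as A) gives
  χ_A(x) = x^3 + 9*x^2 + 27*x + 27
which factors as (x + 3)^3. The eigenvalues (with algebraic multiplicities) are λ = -3 with multiplicity 3.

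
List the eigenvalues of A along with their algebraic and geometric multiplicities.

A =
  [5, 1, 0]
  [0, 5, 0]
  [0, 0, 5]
λ = 5: alg = 3, geom = 2

Step 1 — factor the characteristic polynomial to read off the algebraic multiplicities:
  χ_A(x) = (x - 5)^3

Step 2 — compute geometric multiplicities via the rank-nullity identity g(λ) = n − rank(A − λI):
  rank(A − (5)·I) = 1, so dim ker(A − (5)·I) = n − 1 = 2

Summary:
  λ = 5: algebraic multiplicity = 3, geometric multiplicity = 2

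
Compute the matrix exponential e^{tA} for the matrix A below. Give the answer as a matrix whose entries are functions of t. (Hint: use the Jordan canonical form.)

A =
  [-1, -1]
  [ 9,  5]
e^{tA} =
  [-3*t*exp(2*t) + exp(2*t), -t*exp(2*t)]
  [9*t*exp(2*t), 3*t*exp(2*t) + exp(2*t)]

Strategy: write A = P · J · P⁻¹ where J is a Jordan canonical form, so e^{tA} = P · e^{tJ} · P⁻¹, and e^{tJ} can be computed block-by-block.

A has Jordan form
J =
  [2, 1]
  [0, 2]
(up to reordering of blocks).

Per-block formulas:
  For a 2×2 Jordan block J_2(2): exp(t · J_2(2)) = e^(2t)·(I + t·N), where N is the 2×2 nilpotent shift.

After assembling e^{tJ} and conjugating by P, we get:

e^{tA} =
  [-3*t*exp(2*t) + exp(2*t), -t*exp(2*t)]
  [9*t*exp(2*t), 3*t*exp(2*t) + exp(2*t)]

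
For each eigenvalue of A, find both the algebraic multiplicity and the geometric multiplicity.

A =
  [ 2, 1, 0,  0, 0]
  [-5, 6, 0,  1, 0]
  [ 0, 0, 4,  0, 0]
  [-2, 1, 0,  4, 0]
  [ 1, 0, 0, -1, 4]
λ = 4: alg = 5, geom = 3

Step 1 — factor the characteristic polynomial to read off the algebraic multiplicities:
  χ_A(x) = (x - 4)^5

Step 2 — compute geometric multiplicities via the rank-nullity identity g(λ) = n − rank(A − λI):
  rank(A − (4)·I) = 2, so dim ker(A − (4)·I) = n − 2 = 3

Summary:
  λ = 4: algebraic multiplicity = 5, geometric multiplicity = 3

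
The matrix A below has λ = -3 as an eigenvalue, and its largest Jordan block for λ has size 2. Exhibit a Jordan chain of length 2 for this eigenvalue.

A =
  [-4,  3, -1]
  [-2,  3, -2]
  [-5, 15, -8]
A Jordan chain for λ = -3 of length 2:
v_1 = (-1, -2, -5)ᵀ
v_2 = (1, 0, 0)ᵀ

Let N = A − (-3)·I. We want v_2 with N^2 v_2 = 0 but N^1 v_2 ≠ 0; then v_{j-1} := N · v_j for j = 2, …, 2.

Pick v_2 = (1, 0, 0)ᵀ.
Then v_1 = N · v_2 = (-1, -2, -5)ᵀ.

Sanity check: (A − (-3)·I) v_1 = (0, 0, 0)ᵀ = 0. ✓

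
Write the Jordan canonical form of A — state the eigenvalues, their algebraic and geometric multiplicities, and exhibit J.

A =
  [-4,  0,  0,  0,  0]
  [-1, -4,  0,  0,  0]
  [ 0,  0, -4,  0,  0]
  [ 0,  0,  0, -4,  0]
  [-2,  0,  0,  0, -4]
J_2(-4) ⊕ J_1(-4) ⊕ J_1(-4) ⊕ J_1(-4)

The characteristic polynomial is
  det(x·I − A) = x^5 + 20*x^4 + 160*x^3 + 640*x^2 + 1280*x + 1024 = (x + 4)^5

Eigenvalues and multiplicities (the geometric multiplicity of λ is n − rank(A − λI), which equals the number of Jordan blocks for λ):
  λ = -4: algebraic multiplicity = 5, geometric multiplicity = 4

Determining the block sizes for each eigenvalue:
  λ = -4: 4 blocks summing to 5 forces exactly one block of size 2 and the rest size 1 → block sizes [2, 1, 1, 1]

Assembling the blocks gives a Jordan form
J =
  [-4,  1,  0,  0,  0]
  [ 0, -4,  0,  0,  0]
  [ 0,  0, -4,  0,  0]
  [ 0,  0,  0, -4,  0]
  [ 0,  0,  0,  0, -4]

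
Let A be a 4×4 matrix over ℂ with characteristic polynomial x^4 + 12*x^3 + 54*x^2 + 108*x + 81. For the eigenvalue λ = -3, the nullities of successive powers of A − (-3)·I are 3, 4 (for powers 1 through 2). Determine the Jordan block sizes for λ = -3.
Block sizes for λ = -3: [2, 1, 1]

From the dimensions of kernels of powers, the number of Jordan blocks of size at least j is d_j − d_{j−1} where d_j = dim ker(N^j) (with d_0 = 0). Computing the differences gives [3, 1].
The number of blocks of size exactly k is (#blocks of size ≥ k) − (#blocks of size ≥ k + 1), so the partition is: 2 block(s) of size 1, 1 block(s) of size 2.
In nonincreasing order the block sizes are [2, 1, 1].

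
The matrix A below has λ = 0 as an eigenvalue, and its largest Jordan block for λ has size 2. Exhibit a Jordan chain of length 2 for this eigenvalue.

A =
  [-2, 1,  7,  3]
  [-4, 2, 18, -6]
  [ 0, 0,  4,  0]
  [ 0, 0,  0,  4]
A Jordan chain for λ = 0 of length 2:
v_1 = (-2, -4, 0, 0)ᵀ
v_2 = (1, 0, 0, 0)ᵀ

Let N = A − (0)·I. We want v_2 with N^2 v_2 = 0 but N^1 v_2 ≠ 0; then v_{j-1} := N · v_j for j = 2, …, 2.

Pick v_2 = (1, 0, 0, 0)ᵀ.
Then v_1 = N · v_2 = (-2, -4, 0, 0)ᵀ.

Sanity check: (A − (0)·I) v_1 = (0, 0, 0, 0)ᵀ = 0. ✓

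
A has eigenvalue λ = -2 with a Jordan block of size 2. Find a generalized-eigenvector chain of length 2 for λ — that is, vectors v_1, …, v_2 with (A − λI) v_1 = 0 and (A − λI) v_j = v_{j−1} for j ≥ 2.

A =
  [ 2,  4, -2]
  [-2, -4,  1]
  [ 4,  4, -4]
A Jordan chain for λ = -2 of length 2:
v_1 = (4, -2, 4)ᵀ
v_2 = (1, 0, 0)ᵀ

Let N = A − (-2)·I. We want v_2 with N^2 v_2 = 0 but N^1 v_2 ≠ 0; then v_{j-1} := N · v_j for j = 2, …, 2.

Pick v_2 = (1, 0, 0)ᵀ.
Then v_1 = N · v_2 = (4, -2, 4)ᵀ.

Sanity check: (A − (-2)·I) v_1 = (0, 0, 0)ᵀ = 0. ✓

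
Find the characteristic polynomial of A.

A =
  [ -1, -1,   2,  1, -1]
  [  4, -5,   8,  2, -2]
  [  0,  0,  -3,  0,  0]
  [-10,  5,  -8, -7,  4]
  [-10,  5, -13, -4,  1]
x^5 + 15*x^4 + 90*x^3 + 270*x^2 + 405*x + 243

Expanding det(x·I − A) (e.g. by cofactor expansion or by noting that A is similar to its Jordan form J, which has the same characteristic polynomial as A) gives
  χ_A(x) = x^5 + 15*x^4 + 90*x^3 + 270*x^2 + 405*x + 243
which factors as (x + 3)^5. The eigenvalues (with algebraic multiplicities) are λ = -3 with multiplicity 5.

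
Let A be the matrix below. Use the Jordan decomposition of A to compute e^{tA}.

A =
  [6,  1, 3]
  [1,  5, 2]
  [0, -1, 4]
e^{tA} =
  [t^2*exp(5*t) + t*exp(5*t) + exp(5*t), -t^2*exp(5*t) + t*exp(5*t), t^2*exp(5*t) + 3*t*exp(5*t)]
  [t^2*exp(5*t)/2 + t*exp(5*t), -t^2*exp(5*t)/2 + exp(5*t), t^2*exp(5*t)/2 + 2*t*exp(5*t)]
  [-t^2*exp(5*t)/2, t^2*exp(5*t)/2 - t*exp(5*t), -t^2*exp(5*t)/2 - t*exp(5*t) + exp(5*t)]

Strategy: write A = P · J · P⁻¹ where J is a Jordan canonical form, so e^{tA} = P · e^{tJ} · P⁻¹, and e^{tJ} can be computed block-by-block.

A has Jordan form
J =
  [5, 1, 0]
  [0, 5, 1]
  [0, 0, 5]
(up to reordering of blocks).

Per-block formulas:
  For a 3×3 Jordan block J_3(5): exp(t · J_3(5)) = e^(5t)·(I + t·N + (t^2/2)·N^2), where N is the 3×3 nilpotent shift.

After assembling e^{tJ} and conjugating by P, we get:

e^{tA} =
  [t^2*exp(5*t) + t*exp(5*t) + exp(5*t), -t^2*exp(5*t) + t*exp(5*t), t^2*exp(5*t) + 3*t*exp(5*t)]
  [t^2*exp(5*t)/2 + t*exp(5*t), -t^2*exp(5*t)/2 + exp(5*t), t^2*exp(5*t)/2 + 2*t*exp(5*t)]
  [-t^2*exp(5*t)/2, t^2*exp(5*t)/2 - t*exp(5*t), -t^2*exp(5*t)/2 - t*exp(5*t) + exp(5*t)]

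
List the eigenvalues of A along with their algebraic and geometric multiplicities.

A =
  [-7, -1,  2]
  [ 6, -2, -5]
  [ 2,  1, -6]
λ = -5: alg = 3, geom = 1

Step 1 — factor the characteristic polynomial to read off the algebraic multiplicities:
  χ_A(x) = (x + 5)^3

Step 2 — compute geometric multiplicities via the rank-nullity identity g(λ) = n − rank(A − λI):
  rank(A − (-5)·I) = 2, so dim ker(A − (-5)·I) = n − 2 = 1

Summary:
  λ = -5: algebraic multiplicity = 3, geometric multiplicity = 1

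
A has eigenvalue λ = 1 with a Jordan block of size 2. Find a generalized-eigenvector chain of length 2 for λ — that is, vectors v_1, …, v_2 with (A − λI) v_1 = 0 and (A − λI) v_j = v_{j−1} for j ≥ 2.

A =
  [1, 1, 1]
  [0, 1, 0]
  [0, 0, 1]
A Jordan chain for λ = 1 of length 2:
v_1 = (1, 0, 0)ᵀ
v_2 = (0, 1, 0)ᵀ

Let N = A − (1)·I. We want v_2 with N^2 v_2 = 0 but N^1 v_2 ≠ 0; then v_{j-1} := N · v_j for j = 2, …, 2.

Pick v_2 = (0, 1, 0)ᵀ.
Then v_1 = N · v_2 = (1, 0, 0)ᵀ.

Sanity check: (A − (1)·I) v_1 = (0, 0, 0)ᵀ = 0. ✓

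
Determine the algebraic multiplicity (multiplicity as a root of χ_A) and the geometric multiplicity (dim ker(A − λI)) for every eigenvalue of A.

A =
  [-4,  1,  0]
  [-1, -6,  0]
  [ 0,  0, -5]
λ = -5: alg = 3, geom = 2

Step 1 — factor the characteristic polynomial to read off the algebraic multiplicities:
  χ_A(x) = (x + 5)^3

Step 2 — compute geometric multiplicities via the rank-nullity identity g(λ) = n − rank(A − λI):
  rank(A − (-5)·I) = 1, so dim ker(A − (-5)·I) = n − 1 = 2

Summary:
  λ = -5: algebraic multiplicity = 3, geometric multiplicity = 2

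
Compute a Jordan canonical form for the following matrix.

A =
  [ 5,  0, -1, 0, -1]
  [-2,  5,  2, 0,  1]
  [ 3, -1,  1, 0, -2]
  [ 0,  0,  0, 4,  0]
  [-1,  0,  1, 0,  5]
J_3(4) ⊕ J_1(4) ⊕ J_1(4)

The characteristic polynomial is
  det(x·I − A) = x^5 - 20*x^4 + 160*x^3 - 640*x^2 + 1280*x - 1024 = (x - 4)^5

Eigenvalues and multiplicities (the geometric multiplicity of λ is n − rank(A − λI), which equals the number of Jordan blocks for λ):
  λ = 4: algebraic multiplicity = 5, geometric multiplicity = 3

Determining the block sizes for each eigenvalue:
  λ = 4: with am = 5 and gm = 3, the partition is not yet determined (e.g. several partitions of 5 into 3 parts exist). Let N = A − (4)·I. Computing rank(N^1) = 2, rank(N^2) = 1, rank(N^3) = 0; the number of blocks of size ≥ j is rank(N^{j−1}) − rank(N^j), giving [3, 1, 1]. So we have 1 block(s) of size 3, 2 block(s) of size 1 → block sizes [3, 1, 1]

Assembling the blocks gives a Jordan form
J =
  [4, 1, 0, 0, 0]
  [0, 4, 1, 0, 0]
  [0, 0, 4, 0, 0]
  [0, 0, 0, 4, 0]
  [0, 0, 0, 0, 4]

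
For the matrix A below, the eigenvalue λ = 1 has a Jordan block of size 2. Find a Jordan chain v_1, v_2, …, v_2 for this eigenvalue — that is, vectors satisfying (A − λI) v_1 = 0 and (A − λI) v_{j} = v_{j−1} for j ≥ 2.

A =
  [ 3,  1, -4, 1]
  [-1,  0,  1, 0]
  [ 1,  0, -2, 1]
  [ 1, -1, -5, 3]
A Jordan chain for λ = 1 of length 2:
v_1 = (2, -1, 1, 1)ᵀ
v_2 = (1, 0, 0, 0)ᵀ

Let N = A − (1)·I. We want v_2 with N^2 v_2 = 0 but N^1 v_2 ≠ 0; then v_{j-1} := N · v_j for j = 2, …, 2.

Pick v_2 = (1, 0, 0, 0)ᵀ.
Then v_1 = N · v_2 = (2, -1, 1, 1)ᵀ.

Sanity check: (A − (1)·I) v_1 = (0, 0, 0, 0)ᵀ = 0. ✓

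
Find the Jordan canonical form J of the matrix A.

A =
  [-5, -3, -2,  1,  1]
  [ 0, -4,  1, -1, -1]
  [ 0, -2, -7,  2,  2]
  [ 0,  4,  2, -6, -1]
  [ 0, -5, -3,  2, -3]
J_3(-5) ⊕ J_2(-5)

The characteristic polynomial is
  det(x·I − A) = x^5 + 25*x^4 + 250*x^3 + 1250*x^2 + 3125*x + 3125 = (x + 5)^5

Eigenvalues and multiplicities (the geometric multiplicity of λ is n − rank(A − λI), which equals the number of Jordan blocks for λ):
  λ = -5: algebraic multiplicity = 5, geometric multiplicity = 2

Determining the block sizes for each eigenvalue:
  λ = -5: with am = 5 and gm = 2, the partition is not yet determined (e.g. several partitions of 5 into 2 parts exist). Let N = A − (-5)·I. Computing rank(N^1) = 3, rank(N^2) = 1, rank(N^3) = 0; the number of blocks of size ≥ j is rank(N^{j−1}) − rank(N^j), giving [2, 2, 1]. So we have 1 block(s) of size 3, 1 block(s) of size 2 → block sizes [3, 2]

Assembling the blocks gives a Jordan form
J =
  [-5,  1,  0,  0,  0]
  [ 0, -5,  1,  0,  0]
  [ 0,  0, -5,  0,  0]
  [ 0,  0,  0, -5,  1]
  [ 0,  0,  0,  0, -5]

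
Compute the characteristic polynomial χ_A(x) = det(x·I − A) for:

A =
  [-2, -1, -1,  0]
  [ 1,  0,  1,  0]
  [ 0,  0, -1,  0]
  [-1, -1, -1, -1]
x^4 + 4*x^3 + 6*x^2 + 4*x + 1

Expanding det(x·I − A) (e.g. by cofactor expansion or by noting that A is similar to its Jordan form J, which has the same characteristic polynomial as A) gives
  χ_A(x) = x^4 + 4*x^3 + 6*x^2 + 4*x + 1
which factors as (x + 1)^4. The eigenvalues (with algebraic multiplicities) are λ = -1 with multiplicity 4.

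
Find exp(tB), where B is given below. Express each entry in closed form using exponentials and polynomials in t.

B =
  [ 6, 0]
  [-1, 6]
e^{tB} =
  [exp(6*t), 0]
  [-t*exp(6*t), exp(6*t)]

Strategy: write B = P · J · P⁻¹ where J is a Jordan canonical form, so e^{tB} = P · e^{tJ} · P⁻¹, and e^{tJ} can be computed block-by-block.

B has Jordan form
J =
  [6, 1]
  [0, 6]
(up to reordering of blocks).

Per-block formulas:
  For a 2×2 Jordan block J_2(6): exp(t · J_2(6)) = e^(6t)·(I + t·N), where N is the 2×2 nilpotent shift.

After assembling e^{tJ} and conjugating by P, we get:

e^{tB} =
  [exp(6*t), 0]
  [-t*exp(6*t), exp(6*t)]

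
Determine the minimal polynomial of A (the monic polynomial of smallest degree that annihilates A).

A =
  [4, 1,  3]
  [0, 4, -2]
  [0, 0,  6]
x^3 - 14*x^2 + 64*x - 96

The characteristic polynomial is χ_A(x) = (x - 6)*(x - 4)^2, so the eigenvalues are known. The minimal polynomial is
  m_A(x) = Π_λ (x − λ)^{k_λ}
where k_λ is the size of the *largest* Jordan block for λ (equivalently, the smallest k with (A − λI)^k v = 0 for every generalised eigenvector v of λ).

  λ = 4: largest Jordan block has size 2, contributing (x − 4)^2
  λ = 6: largest Jordan block has size 1, contributing (x − 6)

So m_A(x) = (x - 6)*(x - 4)^2 = x^3 - 14*x^2 + 64*x - 96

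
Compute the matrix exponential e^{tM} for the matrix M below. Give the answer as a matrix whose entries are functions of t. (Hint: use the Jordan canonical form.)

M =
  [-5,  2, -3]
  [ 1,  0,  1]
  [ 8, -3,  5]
e^{tM} =
  [3*t^2/2 - 5*t + 1, -t^2/2 + 2*t, t^2 - 3*t]
  [3*t^2/2 + t, 1 - t^2/2, t^2 + t]
  [-3*t^2/2 + 8*t, t^2/2 - 3*t, -t^2 + 5*t + 1]

Strategy: write M = P · J · P⁻¹ where J is a Jordan canonical form, so e^{tM} = P · e^{tJ} · P⁻¹, and e^{tJ} can be computed block-by-block.

M has Jordan form
J =
  [0, 1, 0]
  [0, 0, 1]
  [0, 0, 0]
(up to reordering of blocks).

Per-block formulas:
  For a 3×3 Jordan block J_3(0): exp(t · J_3(0)) = e^(0t)·(I + t·N + (t^2/2)·N^2), where N is the 3×3 nilpotent shift.

After assembling e^{tJ} and conjugating by P, we get:

e^{tM} =
  [3*t^2/2 - 5*t + 1, -t^2/2 + 2*t, t^2 - 3*t]
  [3*t^2/2 + t, 1 - t^2/2, t^2 + t]
  [-3*t^2/2 + 8*t, t^2/2 - 3*t, -t^2 + 5*t + 1]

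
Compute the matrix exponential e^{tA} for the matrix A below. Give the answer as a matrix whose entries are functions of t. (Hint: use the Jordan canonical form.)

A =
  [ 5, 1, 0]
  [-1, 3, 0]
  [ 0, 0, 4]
e^{tA} =
  [t*exp(4*t) + exp(4*t), t*exp(4*t), 0]
  [-t*exp(4*t), -t*exp(4*t) + exp(4*t), 0]
  [0, 0, exp(4*t)]

Strategy: write A = P · J · P⁻¹ where J is a Jordan canonical form, so e^{tA} = P · e^{tJ} · P⁻¹, and e^{tJ} can be computed block-by-block.

A has Jordan form
J =
  [4, 1, 0]
  [0, 4, 0]
  [0, 0, 4]
(up to reordering of blocks).

Per-block formulas:
  For a 1×1 block at λ = 4: exp(t · [4]) = [e^(4t)].
  For a 2×2 Jordan block J_2(4): exp(t · J_2(4)) = e^(4t)·(I + t·N), where N is the 2×2 nilpotent shift.

After assembling e^{tJ} and conjugating by P, we get:

e^{tA} =
  [t*exp(4*t) + exp(4*t), t*exp(4*t), 0]
  [-t*exp(4*t), -t*exp(4*t) + exp(4*t), 0]
  [0, 0, exp(4*t)]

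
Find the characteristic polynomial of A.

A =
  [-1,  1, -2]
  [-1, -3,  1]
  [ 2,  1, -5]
x^3 + 9*x^2 + 27*x + 27

Expanding det(x·I − A) (e.g. by cofactor expansion or by noting that A is similar to its Jordan form J, which has the same characteristic polynomial as A) gives
  χ_A(x) = x^3 + 9*x^2 + 27*x + 27
which factors as (x + 3)^3. The eigenvalues (with algebraic multiplicities) are λ = -3 with multiplicity 3.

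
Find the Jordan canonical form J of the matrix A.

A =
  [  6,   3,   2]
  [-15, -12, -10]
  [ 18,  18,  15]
J_2(3) ⊕ J_1(3)

The characteristic polynomial is
  det(x·I − A) = x^3 - 9*x^2 + 27*x - 27 = (x - 3)^3

Eigenvalues and multiplicities (the geometric multiplicity of λ is n − rank(A − λI), which equals the number of Jordan blocks for λ):
  λ = 3: algebraic multiplicity = 3, geometric multiplicity = 2

Determining the block sizes for each eigenvalue:
  λ = 3: 2 blocks summing to 3 forces exactly one block of size 2 and the rest size 1 → block sizes [2, 1]

Assembling the blocks gives a Jordan form
J =
  [3, 1, 0]
  [0, 3, 0]
  [0, 0, 3]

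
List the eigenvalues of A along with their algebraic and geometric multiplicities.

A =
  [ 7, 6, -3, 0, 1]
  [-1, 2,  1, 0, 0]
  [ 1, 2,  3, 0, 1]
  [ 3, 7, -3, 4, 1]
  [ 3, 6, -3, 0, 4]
λ = 4: alg = 5, geom = 2

Step 1 — factor the characteristic polynomial to read off the algebraic multiplicities:
  χ_A(x) = (x - 4)^5

Step 2 — compute geometric multiplicities via the rank-nullity identity g(λ) = n − rank(A − λI):
  rank(A − (4)·I) = 3, so dim ker(A − (4)·I) = n − 3 = 2

Summary:
  λ = 4: algebraic multiplicity = 5, geometric multiplicity = 2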